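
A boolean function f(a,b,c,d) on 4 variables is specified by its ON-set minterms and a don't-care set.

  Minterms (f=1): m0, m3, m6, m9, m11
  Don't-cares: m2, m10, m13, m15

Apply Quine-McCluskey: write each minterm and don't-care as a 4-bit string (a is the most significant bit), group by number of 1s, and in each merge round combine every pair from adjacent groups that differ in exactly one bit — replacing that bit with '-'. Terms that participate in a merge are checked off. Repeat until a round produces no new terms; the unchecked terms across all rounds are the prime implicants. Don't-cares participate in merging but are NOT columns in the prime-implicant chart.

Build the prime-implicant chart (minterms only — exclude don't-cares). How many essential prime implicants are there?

size-2^0 implicants → 0000(✓)  0010(✓)  0011(✓)  0110(✓)  1001(✓)  1010(✓)  1011(✓)  1101(✓)  1111(✓)
size-2^1 implicants → -010(✓)  -011(✓)  0-10  00-0  001-(✓)  1-01(✓)  1-11(✓)  10-1(✓)  101-(✓)  11-1(✓)
size-2^2 implicants → -01-  1--1
Unchecked terms (primes): -01-, 0-10, 00-0, 1--1
Minterm coverage:
  m0 ⊆ 00-0 [E]
  m3 ⊆ -01- [E]
  m6 ⊆ 0-10 [E]
  m9 ⊆ 1--1 [E]
  m11 ⊆ -01-,1--1
E = {-01-, 0-10, 00-0, 1--1}

4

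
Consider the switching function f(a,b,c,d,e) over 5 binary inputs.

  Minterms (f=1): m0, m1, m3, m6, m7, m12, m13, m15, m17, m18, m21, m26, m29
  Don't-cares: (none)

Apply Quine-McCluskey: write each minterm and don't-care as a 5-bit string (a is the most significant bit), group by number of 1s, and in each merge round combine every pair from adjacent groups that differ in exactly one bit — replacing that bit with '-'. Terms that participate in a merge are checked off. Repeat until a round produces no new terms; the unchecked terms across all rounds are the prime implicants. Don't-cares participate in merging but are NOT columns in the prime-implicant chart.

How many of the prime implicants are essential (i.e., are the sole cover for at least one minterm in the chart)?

[col 0] 00000*, 00001*, 00011*, 00110*, 00111*, 01100*, 01101*, 01111*, 10001*, 10010*, 10101*, 11010*, 11101*
[col 1] -0001, -1101, 0-111, 00-11, 000-1, 0000-, 0011-, 011-1, 0110-, 1-010, 1-101, 10-01
Prime implicants: -0001, -1101, 0-111, 00-11, 000-1, 0000-, 0011-, 011-1, 0110-, 1-010, 1-101, 10-01
PI chart (minterm → PIs covering it):
  0 | 0000-  (sole → essential)
  1 | -0001,000-1,0000-
  3 | 00-11,000-1
  6 | 0011-  (sole → essential)
  7 | 0-111,00-11,0011-
  12 | 0110-  (sole → essential)
  13 | -1101,011-1,0110-
  15 | 0-111,011-1
  17 | -0001,10-01
  18 | 1-010  (sole → essential)
  21 | 1-101,10-01
  26 | 1-010  (sole → essential)
  29 | -1101,1-101
Essential prime implicants: 0000-, 0011-, 0110-, 1-010

4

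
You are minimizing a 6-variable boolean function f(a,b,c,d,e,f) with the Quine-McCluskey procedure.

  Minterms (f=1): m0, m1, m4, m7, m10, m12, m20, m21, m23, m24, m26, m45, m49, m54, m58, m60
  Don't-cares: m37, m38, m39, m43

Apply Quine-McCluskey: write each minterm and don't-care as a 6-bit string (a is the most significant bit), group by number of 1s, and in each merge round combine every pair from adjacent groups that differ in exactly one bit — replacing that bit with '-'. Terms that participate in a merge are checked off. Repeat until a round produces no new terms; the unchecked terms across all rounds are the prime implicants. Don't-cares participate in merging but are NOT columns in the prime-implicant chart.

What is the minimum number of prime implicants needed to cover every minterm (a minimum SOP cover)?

Round 0: 000000✓ 000001✓ 000100✓ 000111✓ 001010✓ 001100✓ 010100✓ 010101✓ 010111✓ 011000✓ 011010✓ 100101✓ 100110✓ 100111✓ 101011 101101✓ 110001 110110✓ 111010✓ 111100
Round 1: -00111 -11010 0-0100 0-0111 0-1010 00-100 000-00 00000- 0101-1 01010- 0110-0 1-0110 10-101 1001-1 10011-
PIs = {-00111, -11010, 0-0100, 0-0111, 0-1010, 00-100, 000-00, 00000-, 0101-1, 01010-, 0110-0, 1-0110, 10-101, 1001-1, 10011-, 101011, 110001, 111100}
Coverage chart:
  m0: 000-00,00000-
  m1: 00000- ←essential
  m4: 0-0100,00-100,000-00
  m7: -00111,0-0111
  m10: 0-1010 ←essential
  m12: 00-100 ←essential
  m20: 0-0100,01010-
  m21: 0101-1,01010-
  m23: 0-0111,0101-1
  m24: 0110-0 ←essential
  m26: -11010,0-1010,0110-0
  m45: 10-101 ←essential
  m49: 110001 ←essential
  m54: 1-0110 ←essential
  m58: -11010 ←essential
  m60: 111100 ←essential
Essential: -11010, 0-1010, 00-100, 00000-, 0110-0, 1-0110, 10-101, 110001, 111100
Petrick residual → 0-0111, 01010-
Min cover (11 terms): bcd'ef' + a'c'def + a'cd'ef' + a'b'de'f' + a'b'c'd'e' + a'bc'de' + a'bcd'f' + ac'def' + ab'de'f + abc'd'e'f + abcde'f'

11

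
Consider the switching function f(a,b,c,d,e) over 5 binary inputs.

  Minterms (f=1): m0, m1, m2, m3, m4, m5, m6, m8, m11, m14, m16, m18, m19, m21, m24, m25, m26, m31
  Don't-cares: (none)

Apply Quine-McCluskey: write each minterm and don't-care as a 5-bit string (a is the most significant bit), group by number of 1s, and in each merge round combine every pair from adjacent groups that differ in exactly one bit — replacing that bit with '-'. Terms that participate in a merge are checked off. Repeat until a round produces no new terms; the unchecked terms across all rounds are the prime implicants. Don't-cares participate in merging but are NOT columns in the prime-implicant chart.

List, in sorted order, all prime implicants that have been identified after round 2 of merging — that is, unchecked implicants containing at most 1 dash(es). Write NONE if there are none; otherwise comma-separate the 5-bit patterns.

Round 0: 00000✓ 00001✓ 00010✓ 00011✓ 00100✓ 00101✓ 00110✓ 01000✓ 01011✓ 01110✓ 10000✓ 10010✓ 10011✓ 10101✓ 11000✓ 11001✓ 11010✓ 11111
Round 1: -0000✓ -0010✓ -0011✓ -0101 -1000✓ 0-000✓ 0-011 0-110 00-00✓ 00-01✓ 00-10✓ 000-0✓ 000-1✓ 0000-✓ 0001-✓ 001-0✓ 0010-✓ 1-000✓ 1-010✓ 100-0✓ 1001-✓ 110-0✓ 1100-
Round 2: --000 -00-0 -001- 00--0 00-0- 000-- 1-0-0
PIs = {--000, -00-0, -001-, -0101, 0-011, 0-110, 00--0, 00-0-, 000--, 1-0-0, 1100-, 11111}

-0101, 0-011, 0-110, 1100-, 11111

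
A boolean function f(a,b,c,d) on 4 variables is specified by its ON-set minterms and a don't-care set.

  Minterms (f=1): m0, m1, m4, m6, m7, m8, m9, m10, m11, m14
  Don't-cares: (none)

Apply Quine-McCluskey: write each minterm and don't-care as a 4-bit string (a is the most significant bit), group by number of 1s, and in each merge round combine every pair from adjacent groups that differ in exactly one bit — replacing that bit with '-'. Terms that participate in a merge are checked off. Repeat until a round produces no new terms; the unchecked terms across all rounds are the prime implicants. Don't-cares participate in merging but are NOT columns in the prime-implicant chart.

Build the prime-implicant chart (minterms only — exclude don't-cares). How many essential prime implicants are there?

[col 0] 0000*, 0001*, 0100*, 0110*, 0111*, 1000*, 1001*, 1010*, 1011*, 1110*
[col 1] -000*, -001*, -110, 0-00, 000-*, 01-0, 011-, 1-10, 10-0*, 10-1*, 100-*, 101-*
[col 2] -00-, 10--
Prime implicants: -00-, -110, 0-00, 01-0, 011-, 1-10, 10--
PI chart (minterm → PIs covering it):
  0 | -00-,0-00
  1 | -00-  (sole → essential)
  4 | 0-00,01-0
  6 | -110,01-0,011-
  7 | 011-  (sole → essential)
  8 | -00-,10--
  9 | -00-,10--
  10 | 1-10,10--
  11 | 10--  (sole → essential)
  14 | -110,1-10
Essential prime implicants: -00-, 011-, 10--

3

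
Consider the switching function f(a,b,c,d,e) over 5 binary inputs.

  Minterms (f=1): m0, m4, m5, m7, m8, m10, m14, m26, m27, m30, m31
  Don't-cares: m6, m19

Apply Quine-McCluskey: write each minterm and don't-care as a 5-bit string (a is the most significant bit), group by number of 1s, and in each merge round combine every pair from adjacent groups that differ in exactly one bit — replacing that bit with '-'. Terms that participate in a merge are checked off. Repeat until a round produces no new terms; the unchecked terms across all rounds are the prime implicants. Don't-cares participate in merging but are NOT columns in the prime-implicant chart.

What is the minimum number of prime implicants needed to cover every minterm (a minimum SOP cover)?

size-2^0 implicants → 00000(✓)  00100(✓)  00101(✓)  00110(✓)  00111(✓)  01000(✓)  01010(✓)  01110(✓)  10011(✓)  11010(✓)  11011(✓)  11110(✓)  11111(✓)
size-2^1 implicants → -1010(✓)  -1110(✓)  0-000  0-110  00-00  001-0(✓)  001-1(✓)  0010-(✓)  0011-(✓)  01-10(✓)  010-0  1-011  11-10(✓)  11-11(✓)  1101-(✓)  1111-(✓)
size-2^2 implicants → -1-10  001--  11-1-
Unchecked terms (primes): -1-10, 0-000, 0-110, 00-00, 001--, 010-0, 1-011, 11-1-
Minterm coverage:
  m0 ⊆ 0-000,00-00
  m4 ⊆ 00-00,001--
  m5 ⊆ 001-- [E]
  m7 ⊆ 001-- [E]
  m8 ⊆ 0-000,010-0
  m10 ⊆ -1-10,010-0
  m14 ⊆ -1-10,0-110
  m26 ⊆ -1-10,11-1-
  m27 ⊆ 1-011,11-1-
  m30 ⊆ -1-10,11-1-
  m31 ⊆ 11-1- [E]
E = {001--, 11-1-}
Petrick residual → -1-10, 0-000
Cover = bde' + a'c'd'e' + a'b'c + abd  |cover|=4

4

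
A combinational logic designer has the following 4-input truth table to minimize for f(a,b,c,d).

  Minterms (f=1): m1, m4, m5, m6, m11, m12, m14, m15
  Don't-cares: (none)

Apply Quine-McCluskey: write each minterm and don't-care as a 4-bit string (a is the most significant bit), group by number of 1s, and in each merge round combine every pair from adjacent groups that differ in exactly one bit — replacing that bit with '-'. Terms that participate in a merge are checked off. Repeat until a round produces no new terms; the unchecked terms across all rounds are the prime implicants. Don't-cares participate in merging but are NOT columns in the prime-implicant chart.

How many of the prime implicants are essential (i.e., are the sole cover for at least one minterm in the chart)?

Round 0: 0001✓ 0100✓ 0101✓ 0110✓ 1011✓ 1100✓ 1110✓ 1111✓
Round 1: -100✓ -110✓ 0-01 01-0✓ 010- 1-11 11-0✓ 111-
Round 2: -1-0
PIs = {-1-0, 0-01, 010-, 1-11, 111-}
Coverage chart:
  m1: 0-01 ←essential
  m4: -1-0,010-
  m5: 0-01,010-
  m6: -1-0 ←essential
  m11: 1-11 ←essential
  m12: -1-0 ←essential
  m14: -1-0,111-
  m15: 1-11,111-
Essential: -1-0, 0-01, 1-11

3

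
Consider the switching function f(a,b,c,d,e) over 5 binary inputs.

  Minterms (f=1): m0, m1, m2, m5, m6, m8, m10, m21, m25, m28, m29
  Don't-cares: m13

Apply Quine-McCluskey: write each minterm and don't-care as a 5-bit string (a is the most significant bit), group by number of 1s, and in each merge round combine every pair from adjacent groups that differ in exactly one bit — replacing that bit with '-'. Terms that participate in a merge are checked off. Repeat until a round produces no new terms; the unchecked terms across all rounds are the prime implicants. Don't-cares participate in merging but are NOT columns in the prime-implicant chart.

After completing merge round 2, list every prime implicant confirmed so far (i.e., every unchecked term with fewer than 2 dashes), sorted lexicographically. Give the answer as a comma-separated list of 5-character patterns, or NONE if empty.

[col 0] 00000*, 00001*, 00010*, 00101*, 00110*, 01000*, 01010*, 01101*, 10101*, 11001*, 11100*, 11101*
[col 1] -0101*, -1101*, 0-000*, 0-010*, 0-101*, 00-01, 00-10, 000-0*, 0000-, 010-0*, 1-101*, 11-01, 1110-
[col 2] --101, 0-0-0
Prime implicants: --101, 0-0-0, 00-01, 00-10, 0000-, 11-01, 1110-

00-01, 00-10, 0000-, 11-01, 1110-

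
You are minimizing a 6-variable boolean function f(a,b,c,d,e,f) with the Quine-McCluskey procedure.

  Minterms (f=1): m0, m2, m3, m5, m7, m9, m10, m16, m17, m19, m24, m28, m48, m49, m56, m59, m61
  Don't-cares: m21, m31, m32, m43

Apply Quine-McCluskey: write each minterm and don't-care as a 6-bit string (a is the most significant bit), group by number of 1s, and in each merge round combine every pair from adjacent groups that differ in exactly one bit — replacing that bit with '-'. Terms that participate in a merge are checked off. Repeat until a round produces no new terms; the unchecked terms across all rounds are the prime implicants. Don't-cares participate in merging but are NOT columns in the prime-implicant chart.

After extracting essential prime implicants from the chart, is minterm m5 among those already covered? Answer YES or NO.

NO

size-2^0 implicants → 000000(✓)  000010(✓)  000011(✓)  000101(✓)  000111(✓)  001001  001010(✓)  010000(✓)  010001(✓)  010011(✓)  010101(✓)  011000(✓)  011100(✓)  011111  100000(✓)  101011(✓)  110000(✓)  110001(✓)  111000(✓)  111011(✓)  111101
size-2^1 implicants → -00000(✓)  -10000(✓)  -10001(✓)  -11000(✓)  0-0000(✓)  0-0011  0-0101  00-010  000-11  0000-0  00001-  0001-1  01-000(✓)  010-01  0100-1  01000-(✓)  011-00  1-0000(✓)  1-1011  11-000(✓)  11000-(✓)
size-2^2 implicants → --0000  -1-000  -1000-
Unchecked terms (primes): --0000, -1-000, -1000-, 0-0011, 0-0101, 00-010, 000-11, 0000-0, 00001-, 0001-1, 001001, 010-01, 0100-1, 011-00, 011111, 1-1011, 111101
Minterm coverage:
  m0 ⊆ --0000,0000-0
  m2 ⊆ 00-010,0000-0,00001-
  m3 ⊆ 0-0011,000-11,00001-
  m5 ⊆ 0-0101,0001-1
  m7 ⊆ 000-11,0001-1
  m9 ⊆ 001001 [E]
  m10 ⊆ 00-010 [E]
  m16 ⊆ --0000,-1-000,-1000-
  m17 ⊆ -1000-,010-01,0100-1
  m19 ⊆ 0-0011,0100-1
  m24 ⊆ -1-000,011-00
  m28 ⊆ 011-00 [E]
  m48 ⊆ --0000,-1-000,-1000-
  m49 ⊆ -1000- [E]
  m56 ⊆ -1-000 [E]
  m59 ⊆ 1-1011 [E]
  m61 ⊆ 111101 [E]
E = {-1-000, -1000-, 00-010, 001001, 011-00, 1-1011, 111101}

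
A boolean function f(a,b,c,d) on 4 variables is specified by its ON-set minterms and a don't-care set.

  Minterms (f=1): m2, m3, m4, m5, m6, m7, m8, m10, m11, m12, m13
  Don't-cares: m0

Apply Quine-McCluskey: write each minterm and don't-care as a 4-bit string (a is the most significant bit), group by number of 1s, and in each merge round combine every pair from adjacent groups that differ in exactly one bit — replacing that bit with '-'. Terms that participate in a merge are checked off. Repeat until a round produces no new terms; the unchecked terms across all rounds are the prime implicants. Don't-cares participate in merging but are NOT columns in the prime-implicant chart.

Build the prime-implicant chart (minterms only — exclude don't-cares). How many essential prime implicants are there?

2

size-2^0 implicants → 0000(✓)  0010(✓)  0011(✓)  0100(✓)  0101(✓)  0110(✓)  0111(✓)  1000(✓)  1010(✓)  1011(✓)  1100(✓)  1101(✓)
size-2^1 implicants → -000(✓)  -010(✓)  -011(✓)  -100(✓)  -101(✓)  0-00(✓)  0-10(✓)  0-11(✓)  00-0(✓)  001-(✓)  01-0(✓)  01-1(✓)  010-(✓)  011-(✓)  1-00(✓)  10-0(✓)  101-(✓)  110-(✓)
size-2^2 implicants → --00  -0-0  -01-  -10-  0--0  0-1-  01--
Unchecked terms (primes): --00, -0-0, -01-, -10-, 0--0, 0-1-, 01--
Minterm coverage:
  m2 ⊆ -0-0,-01-,0--0,0-1-
  m3 ⊆ -01-,0-1-
  m4 ⊆ --00,-10-,0--0,01--
  m5 ⊆ -10-,01--
  m6 ⊆ 0--0,0-1-,01--
  m7 ⊆ 0-1-,01--
  m8 ⊆ --00,-0-0
  m10 ⊆ -0-0,-01-
  m11 ⊆ -01- [E]
  m12 ⊆ --00,-10-
  m13 ⊆ -10- [E]
E = {-01-, -10-}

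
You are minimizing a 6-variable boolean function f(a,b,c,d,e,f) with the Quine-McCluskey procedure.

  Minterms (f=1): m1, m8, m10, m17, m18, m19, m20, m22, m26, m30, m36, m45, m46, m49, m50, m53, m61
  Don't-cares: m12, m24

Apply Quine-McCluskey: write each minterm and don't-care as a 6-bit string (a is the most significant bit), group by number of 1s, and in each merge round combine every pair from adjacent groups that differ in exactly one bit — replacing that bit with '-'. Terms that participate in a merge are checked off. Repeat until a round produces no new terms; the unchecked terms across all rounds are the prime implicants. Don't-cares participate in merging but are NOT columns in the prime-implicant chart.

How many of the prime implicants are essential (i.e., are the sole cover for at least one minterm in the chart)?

Round 0: 000001✓ 001000✓ 001010✓ 001100✓ 010001✓ 010010✓ 010011✓ 010100✓ 010110✓ 011000✓ 011010✓ 011110✓ 100100 101101✓ 101110 110001✓ 110010✓ 110101✓ 111101✓
Round 1: -10001 -10010 0-0001 0-1000✓ 0-1010✓ 001-00 0010-0✓ 01-010✓ 01-110✓ 010-10✓ 0100-1 01001- 0101-0 011-10✓ 0110-0✓ 1-1101 11-101 110-01
Round 2: 0-10-0 01--10
PIs = {-10001, -10010, 0-0001, 0-10-0, 001-00, 01--10, 0100-1, 01001-, 0101-0, 1-1101, 100100, 101110, 11-101, 110-01}
Coverage chart:
  m1: 0-0001 ←essential
  m8: 0-10-0,001-00
  m10: 0-10-0 ←essential
  m17: -10001,0-0001,0100-1
  m18: -10010,01--10,01001-
  m19: 0100-1,01001-
  m20: 0101-0 ←essential
  m22: 01--10,0101-0
  m26: 0-10-0,01--10
  m30: 01--10 ←essential
  m36: 100100 ←essential
  m45: 1-1101 ←essential
  m46: 101110 ←essential
  m49: -10001,110-01
  m50: -10010 ←essential
  m53: 11-101,110-01
  m61: 1-1101,11-101
Essential: -10010, 0-0001, 0-10-0, 01--10, 0101-0, 1-1101, 100100, 101110

8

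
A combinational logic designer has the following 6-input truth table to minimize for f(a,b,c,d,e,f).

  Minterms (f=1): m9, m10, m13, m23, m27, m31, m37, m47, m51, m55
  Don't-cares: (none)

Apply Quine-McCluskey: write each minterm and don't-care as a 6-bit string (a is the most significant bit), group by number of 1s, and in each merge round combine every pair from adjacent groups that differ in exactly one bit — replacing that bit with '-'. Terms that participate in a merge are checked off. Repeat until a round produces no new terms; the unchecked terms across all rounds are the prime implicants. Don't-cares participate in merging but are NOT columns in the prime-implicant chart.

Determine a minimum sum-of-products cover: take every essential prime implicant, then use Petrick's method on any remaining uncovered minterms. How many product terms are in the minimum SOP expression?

[col 0] 001001*, 001010, 001101*, 010111*, 011011*, 011111*, 100101, 101111, 110011*, 110111*
[col 1] -10111, 001-01, 01-111, 011-11, 110-11
Prime implicants: -10111, 001-01, 001010, 01-111, 011-11, 100101, 101111, 110-11
PI chart (minterm → PIs covering it):
  9 | 001-01  (sole → essential)
  10 | 001010  (sole → essential)
  13 | 001-01  (sole → essential)
  23 | -10111,01-111
  27 | 011-11  (sole → essential)
  31 | 01-111,011-11
  37 | 100101  (sole → essential)
  47 | 101111  (sole → essential)
  51 | 110-11  (sole → essential)
  55 | -10111,110-11
Essential prime implicants: 001-01, 001010, 011-11, 100101, 101111, 110-11
Petrick residual → -10111
Minimum SOP uses 7 PIs: bc'def + a'b'ce'f + a'b'cd'ef' + a'bcef + ab'c'de'f + ab'cdef + abc'ef

7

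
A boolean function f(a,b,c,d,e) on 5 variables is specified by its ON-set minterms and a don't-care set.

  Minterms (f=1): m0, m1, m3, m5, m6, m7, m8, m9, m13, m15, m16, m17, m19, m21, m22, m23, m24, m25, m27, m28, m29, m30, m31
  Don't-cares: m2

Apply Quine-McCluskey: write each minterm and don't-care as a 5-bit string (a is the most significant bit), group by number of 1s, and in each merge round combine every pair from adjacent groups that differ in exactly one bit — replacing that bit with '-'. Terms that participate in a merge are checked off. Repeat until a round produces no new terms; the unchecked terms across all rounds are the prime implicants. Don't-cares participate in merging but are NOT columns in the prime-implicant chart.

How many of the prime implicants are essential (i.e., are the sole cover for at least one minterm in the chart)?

[col 0] 00000*, 00001*, 00010*, 00011*, 00101*, 00110*, 00111*, 01000*, 01001*, 01101*, 01111*, 10000*, 10001*, 10011*, 10101*, 10110*, 10111*, 11000*, 11001*, 11011*, 11100*, 11101*, 11110*, 11111*
[col 1] -0000*, -0001*, -0011*, -0101*, -0110*, -0111*, -1000*, -1001*, -1101*, -1111*, 0-000*, 0-001*, 0-101*, 0-111*, 00-01*, 00-10*, 00-11*, 000-0*, 000-1*, 0000-*, 0001-*, 001-1*, 0011-*, 01-01*, 0100-*, 011-1*, 1-000*, 1-001*, 1-011*, 1-101*, 1-110*, 1-111*, 10-01*, 10-11*, 100-1*, 1000-*, 101-1*, 1011-*, 11-00*, 11-01*, 11-11*, 110-1*, 1100-*, 111-0*, 111-1*, 1110-*, 1111-*
[col 2] --000*, --001*, --101*, --111*, -0-01*, -0-11*, -00-1*, -000-*, -01-1*, -011-, -1-01*, -100-*, -11-1*, 0--01*, 0-00-*, 0-1-1*, 00--1*, 00-1-, 000--, 1--01*, 1--11*, 1-0-1*, 1-00-*, 1-1-1*, 1-11-, 10--1*, 11--1*, 11-0-, 111--
[col 3] ---01, --00-, --1-1, -0--1, 1---1
Prime implicants: ---01, --00-, --1-1, -0--1, -011-, 00-1-, 000--, 1---1, 1-11-, 11-0-, 111--
PI chart (minterm → PIs covering it):
  0 | --00-,000--
  1 | ---01,--00-,-0--1,000--
  3 | -0--1,00-1-,000--
  5 | ---01,--1-1,-0--1
  6 | -011-,00-1-
  7 | --1-1,-0--1,-011-,00-1-
  8 | --00-  (sole → essential)
  9 | ---01,--00-
  13 | ---01,--1-1
  15 | --1-1  (sole → essential)
  16 | --00-  (sole → essential)
  17 | ---01,--00-,-0--1,1---1
  19 | -0--1,1---1
  21 | ---01,--1-1,-0--1,1---1
  22 | -011-,1-11-
  23 | --1-1,-0--1,-011-,1---1,1-11-
  24 | --00-,11-0-
  25 | ---01,--00-,1---1,11-0-
  27 | 1---1  (sole → essential)
  28 | 11-0-,111--
  29 | ---01,--1-1,1---1,11-0-,111--
  30 | 1-11-,111--
  31 | --1-1,1---1,1-11-,111--
Essential prime implicants: --00-, --1-1, 1---1

3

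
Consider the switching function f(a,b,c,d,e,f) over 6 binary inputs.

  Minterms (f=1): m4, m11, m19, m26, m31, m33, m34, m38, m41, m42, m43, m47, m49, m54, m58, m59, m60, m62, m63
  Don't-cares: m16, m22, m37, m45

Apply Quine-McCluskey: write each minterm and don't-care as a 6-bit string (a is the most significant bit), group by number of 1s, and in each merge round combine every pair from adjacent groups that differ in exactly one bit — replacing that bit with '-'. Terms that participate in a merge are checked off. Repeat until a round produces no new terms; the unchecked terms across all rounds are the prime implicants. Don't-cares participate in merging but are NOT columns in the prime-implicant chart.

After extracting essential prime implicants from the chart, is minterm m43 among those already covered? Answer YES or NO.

size-2^0 implicants → 000100  001011(✓)  010000  010011  010110(✓)  011010(✓)  011111(✓)  100001(✓)  100010(✓)  100101(✓)  100110(✓)  101001(✓)  101010(✓)  101011(✓)  101101(✓)  101111(✓)  110001(✓)  110110(✓)  111010(✓)  111011(✓)  111100(✓)  111110(✓)  111111(✓)
size-2^1 implicants → -01011  -10110  -11010  -11111  1-0001  1-0110  1-1010(✓)  1-1011(✓)  1-1111(✓)  10-001(✓)  10-010  10-101(✓)  100-01(✓)  100-10  101-01(✓)  101-11(✓)  1010-1(✓)  10101-(✓)  1011-1(✓)  11-110  111-10(✓)  111-11(✓)  11101-(✓)  1111-0  11111-(✓)
size-2^2 implicants → 1-1-11  1-101-  10--01  101--1  111-1-
Unchecked terms (primes): -01011, -10110, -11010, -11111, 000100, 010000, 010011, 1-0001, 1-0110, 1-1-11, 1-101-, 10--01, 10-010, 100-10, 101--1, 11-110, 111-1-, 1111-0
Minterm coverage:
  m4 ⊆ 000100 [E]
  m11 ⊆ -01011 [E]
  m19 ⊆ 010011 [E]
  m26 ⊆ -11010 [E]
  m31 ⊆ -11111 [E]
  m33 ⊆ 1-0001,10--01
  m34 ⊆ 10-010,100-10
  m38 ⊆ 1-0110,100-10
  m41 ⊆ 10--01,101--1
  m42 ⊆ 1-101-,10-010
  m43 ⊆ -01011,1-1-11,1-101-,101--1
  m47 ⊆ 1-1-11,101--1
  m49 ⊆ 1-0001 [E]
  m54 ⊆ -10110,1-0110,11-110
  m58 ⊆ -11010,1-101-,111-1-
  m59 ⊆ 1-1-11,1-101-,111-1-
  m60 ⊆ 1111-0 [E]
  m62 ⊆ 11-110,111-1-,1111-0
  m63 ⊆ -11111,1-1-11,111-1-
E = {-01011, -11010, -11111, 000100, 010011, 1-0001, 1111-0}

YES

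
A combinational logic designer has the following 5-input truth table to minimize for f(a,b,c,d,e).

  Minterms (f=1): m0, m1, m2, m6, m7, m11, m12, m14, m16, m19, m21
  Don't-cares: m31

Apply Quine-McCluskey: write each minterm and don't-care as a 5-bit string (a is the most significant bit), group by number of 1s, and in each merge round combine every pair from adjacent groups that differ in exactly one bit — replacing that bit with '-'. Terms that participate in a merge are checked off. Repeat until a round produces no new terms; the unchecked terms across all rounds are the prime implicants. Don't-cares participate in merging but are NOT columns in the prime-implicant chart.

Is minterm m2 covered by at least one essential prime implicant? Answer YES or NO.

NO

[col 0] 00000*, 00001*, 00010*, 00110*, 00111*, 01011, 01100*, 01110*, 10000*, 10011, 10101, 11111
[col 1] -0000, 0-110, 00-10, 000-0, 0000-, 0011-, 011-0
Prime implicants: -0000, 0-110, 00-10, 000-0, 0000-, 0011-, 01011, 011-0, 10011, 10101, 11111
PI chart (minterm → PIs covering it):
  0 | -0000,000-0,0000-
  1 | 0000-  (sole → essential)
  2 | 00-10,000-0
  6 | 0-110,00-10,0011-
  7 | 0011-  (sole → essential)
  11 | 01011  (sole → essential)
  12 | 011-0  (sole → essential)
  14 | 0-110,011-0
  16 | -0000  (sole → essential)
  19 | 10011  (sole → essential)
  21 | 10101  (sole → essential)
Essential prime implicants: -0000, 0000-, 0011-, 01011, 011-0, 10011, 10101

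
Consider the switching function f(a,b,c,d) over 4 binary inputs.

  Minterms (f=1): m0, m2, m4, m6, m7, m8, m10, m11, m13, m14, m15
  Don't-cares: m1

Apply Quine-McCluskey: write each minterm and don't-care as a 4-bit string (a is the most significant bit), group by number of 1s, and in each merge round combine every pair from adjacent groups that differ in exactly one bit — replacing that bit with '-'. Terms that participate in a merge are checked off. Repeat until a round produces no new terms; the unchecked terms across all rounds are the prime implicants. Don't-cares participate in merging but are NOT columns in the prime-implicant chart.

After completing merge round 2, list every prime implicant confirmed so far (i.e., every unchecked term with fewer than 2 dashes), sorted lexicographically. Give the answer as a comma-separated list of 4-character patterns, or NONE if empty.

Round 0: 0000✓ 0001✓ 0010✓ 0100✓ 0110✓ 0111✓ 1000✓ 1010✓ 1011✓ 1101✓ 1110✓ 1111✓
Round 1: -000✓ -010✓ -110✓ -111✓ 0-00✓ 0-10✓ 00-0✓ 000- 01-0✓ 011-✓ 1-10✓ 1-11✓ 10-0✓ 101-✓ 11-1 111-✓
Round 2: --10 -0-0 -11- 0--0 1-1-
PIs = {--10, -0-0, -11-, 0--0, 000-, 1-1-, 11-1}

000-, 11-1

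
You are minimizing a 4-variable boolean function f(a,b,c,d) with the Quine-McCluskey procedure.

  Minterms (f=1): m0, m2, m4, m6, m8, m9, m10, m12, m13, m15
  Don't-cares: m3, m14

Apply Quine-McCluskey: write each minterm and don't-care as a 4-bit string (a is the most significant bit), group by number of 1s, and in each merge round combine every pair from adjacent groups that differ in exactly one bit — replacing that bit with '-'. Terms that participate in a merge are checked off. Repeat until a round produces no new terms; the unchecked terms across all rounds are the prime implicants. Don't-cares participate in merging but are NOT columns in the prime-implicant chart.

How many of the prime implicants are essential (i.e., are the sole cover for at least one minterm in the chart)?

3

Round 0: 0000✓ 0010✓ 0011✓ 0100✓ 0110✓ 1000✓ 1001✓ 1010✓ 1100✓ 1101✓ 1110✓ 1111✓
Round 1: -000✓ -010✓ -100✓ -110✓ 0-00✓ 0-10✓ 00-0✓ 001- 01-0✓ 1-00✓ 1-01✓ 1-10✓ 10-0✓ 100-✓ 11-0✓ 11-1✓ 110-✓ 111-✓
Round 2: --00✓ --10✓ -0-0✓ -1-0✓ 0--0✓ 1--0✓ 1-0- 11--
Round 3: ---0
PIs = {---0, 001-, 1-0-, 11--}
Coverage chart:
  m0: ---0 ←essential
  m2: ---0,001-
  m4: ---0 ←essential
  m6: ---0 ←essential
  m8: ---0,1-0-
  m9: 1-0- ←essential
  m10: ---0 ←essential
  m12: ---0,1-0-,11--
  m13: 1-0-,11--
  m15: 11-- ←essential
Essential: ---0, 1-0-, 11--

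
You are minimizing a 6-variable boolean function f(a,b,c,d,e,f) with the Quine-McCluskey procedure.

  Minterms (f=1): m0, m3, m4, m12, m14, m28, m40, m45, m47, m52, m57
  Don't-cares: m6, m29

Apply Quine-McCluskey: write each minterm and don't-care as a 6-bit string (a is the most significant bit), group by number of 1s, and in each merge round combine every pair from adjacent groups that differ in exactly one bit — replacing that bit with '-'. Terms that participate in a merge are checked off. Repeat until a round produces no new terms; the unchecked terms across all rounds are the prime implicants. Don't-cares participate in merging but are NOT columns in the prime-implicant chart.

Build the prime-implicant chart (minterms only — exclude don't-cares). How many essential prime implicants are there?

Round 0: 000000✓ 000011 000100✓ 000110✓ 001100✓ 001110✓ 011100✓ 011101✓ 101000 101101✓ 101111✓ 110100 111001
Round 1: 0-1100 00-100✓ 00-110✓ 000-00 0001-0✓ 0011-0✓ 01110- 1011-1
Round 2: 00-1-0
PIs = {0-1100, 00-1-0, 000-00, 000011, 01110-, 101000, 1011-1, 110100, 111001}
Coverage chart:
  m0: 000-00 ←essential
  m3: 000011 ←essential
  m4: 00-1-0,000-00
  m12: 0-1100,00-1-0
  m14: 00-1-0 ←essential
  m28: 0-1100,01110-
  m40: 101000 ←essential
  m45: 1011-1 ←essential
  m47: 1011-1 ←essential
  m52: 110100 ←essential
  m57: 111001 ←essential
Essential: 00-1-0, 000-00, 000011, 101000, 1011-1, 110100, 111001

7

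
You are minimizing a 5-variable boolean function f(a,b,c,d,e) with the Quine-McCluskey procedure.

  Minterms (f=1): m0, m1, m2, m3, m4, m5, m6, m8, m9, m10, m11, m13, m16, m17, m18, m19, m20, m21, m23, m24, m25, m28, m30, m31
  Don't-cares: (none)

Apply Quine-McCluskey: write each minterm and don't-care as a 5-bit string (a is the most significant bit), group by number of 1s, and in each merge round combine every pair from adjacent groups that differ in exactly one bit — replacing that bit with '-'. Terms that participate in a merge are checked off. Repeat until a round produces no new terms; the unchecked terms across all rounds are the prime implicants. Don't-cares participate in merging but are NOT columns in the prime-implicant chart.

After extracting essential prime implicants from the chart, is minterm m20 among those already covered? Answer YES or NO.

[col 0] 00000*, 00001*, 00010*, 00011*, 00100*, 00101*, 00110*, 01000*, 01001*, 01010*, 01011*, 01101*, 10000*, 10001*, 10010*, 10011*, 10100*, 10101*, 10111*, 11000*, 11001*, 11100*, 11110*, 11111*
[col 1] -0000*, -0001*, -0010*, -0011*, -0100*, -0101*, -1000*, -1001*, 0-000*, 0-001*, 0-010*, 0-011*, 0-101*, 00-00*, 00-01*, 00-10*, 000-0*, 000-1*, 0000-*, 0001-*, 001-0*, 0010-*, 01-01*, 010-0*, 010-1*, 0100-*, 0101-*, 1-000*, 1-001*, 1-100*, 1-111, 10-00*, 10-01*, 10-11*, 100-0*, 100-1*, 1000-*, 1001-*, 101-1*, 1010-*, 11-00*, 1100-*, 111-0, 1111-
[col 2] --000*, --001*, -0-00*, -0-01*, -00-0*, -00-1*, -000-*, -001-*, -010-*, -100-*, 0--01, 0-0-0*, 0-0-1*, 0-00-*, 0-01-*, 00--0, 00-0-*, 000--*, 010--*, 1--00, 1-00-*, 10--1, 10-0-*, 100--*
[col 3] --00-, -0-0-, -00--, 0-0--
Prime implicants: --00-, -0-0-, -00--, 0--01, 0-0--, 00--0, 1--00, 1-111, 10--1, 111-0, 1111-
PI chart (minterm → PIs covering it):
  0 | --00-,-0-0-,-00--,0-0--,00--0
  1 | --00-,-0-0-,-00--,0--01,0-0--
  2 | -00--,0-0--,00--0
  3 | -00--,0-0--
  4 | -0-0-,00--0
  5 | -0-0-,0--01
  6 | 00--0  (sole → essential)
  8 | --00-,0-0--
  9 | --00-,0--01,0-0--
  10 | 0-0--  (sole → essential)
  11 | 0-0--  (sole → essential)
  13 | 0--01  (sole → essential)
  16 | --00-,-0-0-,-00--,1--00
  17 | --00-,-0-0-,-00--,10--1
  18 | -00--  (sole → essential)
  19 | -00--,10--1
  20 | -0-0-,1--00
  21 | -0-0-,10--1
  23 | 1-111,10--1
  24 | --00-,1--00
  25 | --00-  (sole → essential)
  28 | 1--00,111-0
  30 | 111-0,1111-
  31 | 1-111,1111-
Essential prime implicants: --00-, -00--, 0--01, 0-0--, 00--0

NO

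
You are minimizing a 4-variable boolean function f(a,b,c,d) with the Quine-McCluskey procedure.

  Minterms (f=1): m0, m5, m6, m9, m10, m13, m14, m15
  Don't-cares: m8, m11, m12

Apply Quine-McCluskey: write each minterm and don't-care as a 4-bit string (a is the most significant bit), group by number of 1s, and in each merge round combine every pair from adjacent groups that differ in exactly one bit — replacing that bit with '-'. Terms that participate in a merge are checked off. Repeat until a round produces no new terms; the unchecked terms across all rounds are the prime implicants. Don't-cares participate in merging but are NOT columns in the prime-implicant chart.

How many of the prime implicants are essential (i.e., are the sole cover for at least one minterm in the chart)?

Round 0: 0000✓ 0101✓ 0110✓ 1000✓ 1001✓ 1010✓ 1011✓ 1100✓ 1101✓ 1110✓ 1111✓
Round 1: -000 -101 -110 1-00✓ 1-01✓ 1-10✓ 1-11✓ 10-0✓ 10-1✓ 100-✓ 101-✓ 11-0✓ 11-1✓ 110-✓ 111-✓
Round 2: 1--0✓ 1--1✓ 1-0-✓ 1-1-✓ 10--✓ 11--✓
Round 3: 1---
PIs = {-000, -101, -110, 1---}
Coverage chart:
  m0: -000 ←essential
  m5: -101 ←essential
  m6: -110 ←essential
  m9: 1--- ←essential
  m10: 1--- ←essential
  m13: -101,1---
  m14: -110,1---
  m15: 1--- ←essential
Essential: -000, -101, -110, 1---

4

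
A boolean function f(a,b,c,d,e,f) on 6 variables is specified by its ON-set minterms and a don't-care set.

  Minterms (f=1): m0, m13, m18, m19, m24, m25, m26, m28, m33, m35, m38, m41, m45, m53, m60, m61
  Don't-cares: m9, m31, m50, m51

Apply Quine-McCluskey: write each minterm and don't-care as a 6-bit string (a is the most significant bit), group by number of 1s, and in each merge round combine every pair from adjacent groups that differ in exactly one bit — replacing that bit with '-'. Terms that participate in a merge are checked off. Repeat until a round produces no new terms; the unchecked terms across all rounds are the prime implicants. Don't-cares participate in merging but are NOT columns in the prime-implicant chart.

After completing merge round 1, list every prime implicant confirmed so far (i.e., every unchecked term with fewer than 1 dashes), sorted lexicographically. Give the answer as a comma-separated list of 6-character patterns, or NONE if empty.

size-2^0 implicants → 000000  001001(✓)  001101(✓)  010010(✓)  010011(✓)  011000(✓)  011001(✓)  011010(✓)  011100(✓)  011111  100001(✓)  100011(✓)  100110  101001(✓)  101101(✓)  110010(✓)  110011(✓)  110101(✓)  111100(✓)  111101(✓)
size-2^1 implicants → -01001(✓)  -01101(✓)  -10010(✓)  -10011(✓)  -11100  0-1001  001-01(✓)  01-010  01001-(✓)  011-00  0110-0  01100-  1-0011  1-1101  10-001  1000-1  101-01(✓)  11-101  11001-(✓)  11110-
size-2^2 implicants → -01-01  -1001-
Unchecked terms (primes): -01-01, -1001-, -11100, 0-1001, 000000, 01-010, 011-00, 0110-0, 01100-, 011111, 1-0011, 1-1101, 10-001, 1000-1, 100110, 11-101, 11110-

000000, 011111, 100110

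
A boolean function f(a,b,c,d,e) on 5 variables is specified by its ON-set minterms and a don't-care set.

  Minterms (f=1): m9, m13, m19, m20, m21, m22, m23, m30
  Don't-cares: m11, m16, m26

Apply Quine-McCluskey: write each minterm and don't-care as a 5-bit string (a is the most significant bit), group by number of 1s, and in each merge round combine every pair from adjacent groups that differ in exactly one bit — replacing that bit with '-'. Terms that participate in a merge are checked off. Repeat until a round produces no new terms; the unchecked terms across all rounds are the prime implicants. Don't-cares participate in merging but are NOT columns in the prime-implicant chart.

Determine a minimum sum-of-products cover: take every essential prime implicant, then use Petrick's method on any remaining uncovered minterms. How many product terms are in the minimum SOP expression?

4

Round 0: 01001✓ 01011✓ 01101✓ 10000✓ 10011✓ 10100✓ 10101✓ 10110✓ 10111✓ 11010✓ 11110✓
Round 1: 01-01 010-1 1-110 10-00 10-11 101-0✓ 101-1✓ 1010-✓ 1011-✓ 11-10
Round 2: 101--
PIs = {01-01, 010-1, 1-110, 10-00, 10-11, 101--, 11-10}
Coverage chart:
  m9: 01-01,010-1
  m13: 01-01 ←essential
  m19: 10-11 ←essential
  m20: 10-00,101--
  m21: 101-- ←essential
  m22: 1-110,101--
  m23: 10-11,101--
  m30: 1-110,11-10
Essential: 01-01, 10-11, 101--
Petrick residual → 1-110
Min cover (4 terms): a'bd'e + acde' + ab'de + ab'c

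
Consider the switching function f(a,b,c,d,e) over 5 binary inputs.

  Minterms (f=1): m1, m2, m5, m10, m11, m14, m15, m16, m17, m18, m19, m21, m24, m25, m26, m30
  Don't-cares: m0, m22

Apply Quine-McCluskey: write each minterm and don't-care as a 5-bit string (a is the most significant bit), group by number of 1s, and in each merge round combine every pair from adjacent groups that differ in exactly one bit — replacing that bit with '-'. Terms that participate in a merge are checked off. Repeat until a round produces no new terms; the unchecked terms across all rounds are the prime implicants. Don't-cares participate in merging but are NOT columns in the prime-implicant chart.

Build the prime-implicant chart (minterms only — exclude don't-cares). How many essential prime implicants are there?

4

Round 0: 00000✓ 00001✓ 00010✓ 00101✓ 01010✓ 01011✓ 01110✓ 01111✓ 10000✓ 10001✓ 10010✓ 10011✓ 10101✓ 10110✓ 11000✓ 11001✓ 11010✓ 11110✓
Round 1: -0000✓ -0001✓ -0010✓ -0101✓ -1010✓ -1110✓ 0-010✓ 00-01✓ 000-0✓ 0000-✓ 01-10✓ 01-11✓ 0101-✓ 0111-✓ 1-000✓ 1-001✓ 1-010✓ 1-110✓ 10-01✓ 10-10✓ 100-0✓ 100-1✓ 1000-✓ 1001-✓ 11-10✓ 110-0✓ 1100-✓
Round 2: --010 -0-01 -00-0 -000- -1-10 01-1- 1--10 1-0-0 1-00- 100--
PIs = {--010, -0-01, -00-0, -000-, -1-10, 01-1-, 1--10, 1-0-0, 1-00-, 100--}
Coverage chart:
  m1: -0-01,-000-
  m2: --010,-00-0
  m5: -0-01 ←essential
  m10: --010,-1-10,01-1-
  m11: 01-1- ←essential
  m14: -1-10,01-1-
  m15: 01-1- ←essential
  m16: -00-0,-000-,1-0-0,1-00-,100--
  m17: -0-01,-000-,1-00-,100--
  m18: --010,-00-0,1--10,1-0-0,100--
  m19: 100-- ←essential
  m21: -0-01 ←essential
  m24: 1-0-0,1-00-
  m25: 1-00- ←essential
  m26: --010,-1-10,1--10,1-0-0
  m30: -1-10,1--10
Essential: -0-01, 01-1-, 1-00-, 100--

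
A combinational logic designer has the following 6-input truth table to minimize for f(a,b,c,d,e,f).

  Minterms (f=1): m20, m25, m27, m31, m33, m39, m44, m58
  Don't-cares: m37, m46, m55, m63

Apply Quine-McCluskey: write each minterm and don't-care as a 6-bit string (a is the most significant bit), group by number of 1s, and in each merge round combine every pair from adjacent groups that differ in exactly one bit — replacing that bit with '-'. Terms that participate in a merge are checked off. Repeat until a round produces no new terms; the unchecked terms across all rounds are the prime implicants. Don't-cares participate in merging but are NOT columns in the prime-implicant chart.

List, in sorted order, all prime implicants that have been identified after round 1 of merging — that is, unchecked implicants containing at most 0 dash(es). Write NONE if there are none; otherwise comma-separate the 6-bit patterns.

Round 0: 010100 011001✓ 011011✓ 011111✓ 100001✓ 100101✓ 100111✓ 101100✓ 101110✓ 110111✓ 111010 111111✓
Round 1: -11111 011-11 0110-1 1-0111 100-01 1001-1 1011-0 11-111
PIs = {-11111, 010100, 011-11, 0110-1, 1-0111, 100-01, 1001-1, 1011-0, 11-111, 111010}

010100, 111010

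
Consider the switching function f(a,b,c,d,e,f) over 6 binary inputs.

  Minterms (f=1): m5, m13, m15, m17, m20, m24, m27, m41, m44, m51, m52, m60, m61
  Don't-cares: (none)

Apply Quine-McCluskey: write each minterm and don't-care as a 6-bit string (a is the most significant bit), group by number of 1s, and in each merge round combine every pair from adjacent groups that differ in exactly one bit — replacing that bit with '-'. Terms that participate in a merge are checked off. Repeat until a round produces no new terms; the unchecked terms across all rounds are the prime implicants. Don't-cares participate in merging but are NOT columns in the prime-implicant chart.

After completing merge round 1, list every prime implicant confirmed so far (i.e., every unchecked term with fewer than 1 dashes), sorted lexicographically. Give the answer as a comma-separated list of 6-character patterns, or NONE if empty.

010001, 011000, 011011, 101001, 110011

size-2^0 implicants → 000101(✓)  001101(✓)  001111(✓)  010001  010100(✓)  011000  011011  101001  101100(✓)  110011  110100(✓)  111100(✓)  111101(✓)
size-2^1 implicants → -10100  00-101  0011-1  1-1100  11-100  11110-
Unchecked terms (primes): -10100, 00-101, 0011-1, 010001, 011000, 011011, 1-1100, 101001, 11-100, 110011, 11110-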